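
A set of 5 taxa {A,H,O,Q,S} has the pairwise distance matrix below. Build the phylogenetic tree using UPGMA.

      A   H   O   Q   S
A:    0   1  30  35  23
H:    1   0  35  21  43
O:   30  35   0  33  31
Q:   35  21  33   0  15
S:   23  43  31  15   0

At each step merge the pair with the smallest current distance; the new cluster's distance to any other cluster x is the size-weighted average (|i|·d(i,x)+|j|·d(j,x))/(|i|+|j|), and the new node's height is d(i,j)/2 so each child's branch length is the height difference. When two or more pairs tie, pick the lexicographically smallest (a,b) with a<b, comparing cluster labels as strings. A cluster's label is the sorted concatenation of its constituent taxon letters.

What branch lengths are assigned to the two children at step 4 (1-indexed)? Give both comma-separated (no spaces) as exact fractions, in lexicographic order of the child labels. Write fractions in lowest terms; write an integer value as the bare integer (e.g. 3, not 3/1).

7/8,129/8

iteration 1: select A,H (d=1); attach at lengths (1/2, 1/2); label the merged cluster AH
  updated: d(AH,O)=65/2, d(AH,Q)=28, d(AH,S)=33
iteration 2: select Q,S (d=15); attach at lengths (15/2, 15/2); label the merged cluster QS
  updated: d(AH,QS)=61/2, d(O,QS)=32
iteration 3: select AH,QS (d=61/2); attach at lengths (59/4, 31/4); label the merged cluster AHQS
  updated: d(AHQS,O)=129/4
iteration 4: select AHQS,O (d=129/4); attach at lengths (7/8, 129/8); label the merged cluster AHOQS
final tree: (((A:1/2,H:1/2):59/4,(Q:15/2,S:15/2):31/4):7/8,O:129/8)
total length: 111/2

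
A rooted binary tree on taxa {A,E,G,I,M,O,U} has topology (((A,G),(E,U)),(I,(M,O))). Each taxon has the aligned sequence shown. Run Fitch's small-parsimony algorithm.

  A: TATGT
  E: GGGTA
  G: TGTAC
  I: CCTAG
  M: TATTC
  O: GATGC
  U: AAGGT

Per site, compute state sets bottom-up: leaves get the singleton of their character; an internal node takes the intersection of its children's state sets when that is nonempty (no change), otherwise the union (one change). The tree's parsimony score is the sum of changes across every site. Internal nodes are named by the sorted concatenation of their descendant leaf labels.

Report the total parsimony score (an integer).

16

[col 0] AG: children A:{T}, G:{T} ∩→ {T}; cost 0
[col 0] EU: children E:{G}, U:{A} ∪→ {A,G}; cost 1
[col 0] AEGU: children AG:{T}, EU:{A,G} ∪→ {A,G,T}; cost 1
[col 0] MO: children M:{T}, O:{G} ∪→ {G,T}; cost 1
[col 0] IMO: children I:{C}, MO:{G,T} ∪→ {C,G,T}; cost 1
[col 0] AEGIMOU: children AEGU:{A,G,T}, IMO:{C,G,T} ∩→ {G,T}; cost 0
[col 1] AG: children A:{A}, G:{G} ∪→ {A,G}; cost 1
[col 1] EU: children E:{G}, U:{A} ∪→ {A,G}; cost 1
[col 1] AEGU: children AG:{A,G}, EU:{A,G} ∩→ {A,G}; cost 0
[col 1] MO: children M:{A}, O:{A} ∩→ {A}; cost 0
[col 1] IMO: children I:{C}, MO:{A} ∪→ {A,C}; cost 1
[col 1] AEGIMOU: children AEGU:{A,G}, IMO:{A,C} ∩→ {A}; cost 0
[col 2] AG: children A:{T}, G:{T} ∩→ {T}; cost 0
[col 2] EU: children E:{G}, U:{G} ∩→ {G}; cost 0
[col 2] AEGU: children AG:{T}, EU:{G} ∪→ {G,T}; cost 1
[col 2] MO: children M:{T}, O:{T} ∩→ {T}; cost 0
[col 2] IMO: children I:{T}, MO:{T} ∩→ {T}; cost 0
[col 2] AEGIMOU: children AEGU:{G,T}, IMO:{T} ∩→ {T}; cost 0
[col 3] AG: children A:{G}, G:{A} ∪→ {A,G}; cost 1
[col 3] EU: children E:{T}, U:{G} ∪→ {G,T}; cost 1
[col 3] AEGU: children AG:{A,G}, EU:{G,T} ∩→ {G}; cost 0
[col 3] MO: children M:{T}, O:{G} ∪→ {G,T}; cost 1
[col 3] IMO: children I:{A}, MO:{G,T} ∪→ {A,G,T}; cost 1
[col 3] AEGIMOU: children AEGU:{G}, IMO:{A,G,T} ∩→ {G}; cost 0
[col 4] AG: children A:{T}, G:{C} ∪→ {C,T}; cost 1
[col 4] EU: children E:{A}, U:{T} ∪→ {A,T}; cost 1
[col 4] AEGU: children AG:{C,T}, EU:{A,T} ∩→ {T}; cost 0
[col 4] MO: children M:{C}, O:{C} ∩→ {C}; cost 0
[col 4] IMO: children I:{G}, MO:{C} ∪→ {C,G}; cost 1
[col 4] AEGIMOU: children AEGU:{T}, IMO:{C,G} ∪→ {C,G,T}; cost 1
per-site changes: [4, 3, 1, 4, 4]; total = 16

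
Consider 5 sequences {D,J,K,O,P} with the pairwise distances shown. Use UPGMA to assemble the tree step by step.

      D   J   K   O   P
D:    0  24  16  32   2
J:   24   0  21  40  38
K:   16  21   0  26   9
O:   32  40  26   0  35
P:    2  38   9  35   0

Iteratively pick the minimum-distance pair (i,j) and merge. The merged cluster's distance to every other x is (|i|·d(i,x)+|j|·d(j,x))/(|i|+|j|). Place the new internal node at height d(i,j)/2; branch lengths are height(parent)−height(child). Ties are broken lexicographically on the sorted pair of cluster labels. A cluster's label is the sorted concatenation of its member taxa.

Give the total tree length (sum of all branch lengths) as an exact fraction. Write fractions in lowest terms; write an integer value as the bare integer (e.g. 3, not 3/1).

1. join D+P (d=2) ⇒ DP; edges |D|=1, |P|=1
  updated: d(DP,J)=31, d(DP,K)=25/2, d(DP,O)=67/2
2. join DP+K (d=25/2) ⇒ DKP; edges |DP|=21/4, |K|=25/4
  updated: d(DKP,J)=83/3, d(DKP,O)=31
3. join DKP+J (d=83/3) ⇒ DJKP; edges |DKP|=91/12, |J|=83/6
  updated: d(DJKP,O)=133/4
4. join DJKP+O (d=133/4) ⇒ DJKOP; edges |DJKP|=67/24, |O|=133/8
final tree: ((((D:1,P:1):21/4,K:25/4):91/12,J:83/6):67/24,O:133/8)
total length: 163/3

163/3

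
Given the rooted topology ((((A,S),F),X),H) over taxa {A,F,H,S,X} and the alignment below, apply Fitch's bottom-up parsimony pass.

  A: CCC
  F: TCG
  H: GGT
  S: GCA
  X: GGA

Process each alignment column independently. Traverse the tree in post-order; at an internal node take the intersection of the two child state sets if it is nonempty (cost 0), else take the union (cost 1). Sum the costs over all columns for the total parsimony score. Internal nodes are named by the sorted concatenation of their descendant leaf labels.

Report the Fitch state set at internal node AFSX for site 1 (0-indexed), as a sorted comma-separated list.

C,G

AS@0: {C} ∪ {G} = {C,G} (union, +1)
AFS@0: {C,G} ∪ {T} = {C,G,T} (union, +1)
AFSX@0: {C,G,T} ∩ {G} = {G} (intersection, +0)
AFHSX@0: {G} ∩ {G} = {G} (intersection, +0)
AS@1: {C} ∩ {C} = {C} (intersection, +0)
AFS@1: {C} ∩ {C} = {C} (intersection, +0)
AFSX@1: {C} ∪ {G} = {C,G} (union, +1)
AFHSX@1: {C,G} ∩ {G} = {G} (intersection, +0)
AS@2: {C} ∪ {A} = {A,C} (union, +1)
AFS@2: {A,C} ∪ {G} = {A,C,G} (union, +1)
AFSX@2: {A,C,G} ∩ {A} = {A} (intersection, +0)
AFHSX@2: {A} ∪ {T} = {A,T} (union, +1)
per-site changes: [2, 1, 3]; total = 6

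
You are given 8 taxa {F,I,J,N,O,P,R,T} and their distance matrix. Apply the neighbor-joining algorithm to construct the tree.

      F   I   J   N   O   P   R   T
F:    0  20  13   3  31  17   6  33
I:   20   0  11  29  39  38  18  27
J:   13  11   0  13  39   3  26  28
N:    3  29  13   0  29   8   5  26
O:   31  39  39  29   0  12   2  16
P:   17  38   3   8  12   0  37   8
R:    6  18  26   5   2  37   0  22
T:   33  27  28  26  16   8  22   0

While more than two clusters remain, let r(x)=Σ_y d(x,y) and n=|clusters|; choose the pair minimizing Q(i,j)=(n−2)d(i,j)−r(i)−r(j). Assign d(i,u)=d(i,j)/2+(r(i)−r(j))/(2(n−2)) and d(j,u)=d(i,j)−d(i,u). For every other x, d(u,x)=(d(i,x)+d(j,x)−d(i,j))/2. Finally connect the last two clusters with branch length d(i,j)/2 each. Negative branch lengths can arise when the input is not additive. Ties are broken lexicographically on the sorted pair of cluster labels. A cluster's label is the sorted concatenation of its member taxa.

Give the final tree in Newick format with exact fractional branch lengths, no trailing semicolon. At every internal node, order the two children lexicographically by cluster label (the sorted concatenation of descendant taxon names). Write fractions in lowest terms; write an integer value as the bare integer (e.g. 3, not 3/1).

iteration 1: select O,R (d=2, Q=-272); attach at lengths (16/3, -10/3); label the merged cluster OR
  updated: d(F,OR)=35/2, d(I,OR)=55/2, d(J,OR)=63/2, d(N,OR)=16, d(OR,P)=47/2, d(OR,T)=18
iteration 2: select P,T (d=8, Q=-395/2); attach at lengths (-1/4, 33/4); label the merged cluster PT
  updated: d(F,PT)=21, d(I,PT)=57/2, d(J,PT)=23/2, d(N,PT)=13, d(OR,PT)=67/4
iteration 3: select I,J (d=11, Q=-152); attach at lengths (10, 1); label the merged cluster IJ
  updated: d(F,IJ)=11, d(IJ,N)=31/2, d(IJ,OR)=24, d(IJ,PT)=29/2
iteration 4: select F,N (d=3, Q=-91); attach at lengths (7/3, 2/3); label the merged cluster FN
  updated: d(FN,IJ)=47/4, d(FN,OR)=61/4, d(FN,PT)=31/2
iteration 5: select FN,IJ (d=47/4, Q=-277/4); attach at lengths (63/16, 125/16); label the merged cluster FIJN
  updated: d(FIJN,OR)=55/4, d(FIJN,PT)=73/8
iteration 6: select FIJN,OR (d=55/4, Q=-317/8); attach at lengths (49/16, 171/16); label the merged cluster FIJNOR
  updated: d(FIJNOR,PT)=97/16
iteration 7: select FIJNOR,PT (d=97/16); attach at lengths (97/32, 97/32); label the merged cluster FIJNOPRT
final tree: ((((F:7/3,N:2/3):63/16,(I:10,J:1):125/16):49/16,(O:16/3,R:-10/3):171/16):97/32,(P:-1/4,T:33/4):97/32)
total length: 889/16

((((F:7/3,N:2/3):63/16,(I:10,J:1):125/16):49/16,(O:16/3,R:-10/3):171/16):97/32,(P:-1/4,T:33/4):97/32)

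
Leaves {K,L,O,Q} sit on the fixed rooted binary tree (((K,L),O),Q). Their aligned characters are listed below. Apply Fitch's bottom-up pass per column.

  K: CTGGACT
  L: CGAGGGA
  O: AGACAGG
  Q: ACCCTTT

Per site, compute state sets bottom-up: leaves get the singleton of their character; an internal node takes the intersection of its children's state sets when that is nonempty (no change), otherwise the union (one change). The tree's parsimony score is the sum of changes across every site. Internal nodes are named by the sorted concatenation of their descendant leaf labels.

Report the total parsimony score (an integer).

12

site 0, node KL: K={C} ∩ L={C} → {C} (+0)
site 0, node KLO: KL={C} ∪ O={A} → {A,C} (+1)
site 0, node KLOQ: KLO={A,C} ∩ Q={A} → {A} (+0)
site 1, node KL: K={T} ∪ L={G} → {G,T} (+1)
site 1, node KLO: KL={G,T} ∩ O={G} → {G} (+0)
site 1, node KLOQ: KLO={G} ∪ Q={C} → {C,G} (+1)
site 2, node KL: K={G} ∪ L={A} → {A,G} (+1)
site 2, node KLO: KL={A,G} ∩ O={A} → {A} (+0)
site 2, node KLOQ: KLO={A} ∪ Q={C} → {A,C} (+1)
site 3, node KL: K={G} ∩ L={G} → {G} (+0)
site 3, node KLO: KL={G} ∪ O={C} → {C,G} (+1)
site 3, node KLOQ: KLO={C,G} ∩ Q={C} → {C} (+0)
site 4, node KL: K={A} ∪ L={G} → {A,G} (+1)
site 4, node KLO: KL={A,G} ∩ O={A} → {A} (+0)
site 4, node KLOQ: KLO={A} ∪ Q={T} → {A,T} (+1)
site 5, node KL: K={C} ∪ L={G} → {C,G} (+1)
site 5, node KLO: KL={C,G} ∩ O={G} → {G} (+0)
site 5, node KLOQ: KLO={G} ∪ Q={T} → {G,T} (+1)
site 6, node KL: K={T} ∪ L={A} → {A,T} (+1)
site 6, node KLO: KL={A,T} ∪ O={G} → {A,G,T} (+1)
site 6, node KLOQ: KLO={A,G,T} ∩ Q={T} → {T} (+0)
per-site changes: [1, 2, 2, 1, 2, 2, 2]; total = 12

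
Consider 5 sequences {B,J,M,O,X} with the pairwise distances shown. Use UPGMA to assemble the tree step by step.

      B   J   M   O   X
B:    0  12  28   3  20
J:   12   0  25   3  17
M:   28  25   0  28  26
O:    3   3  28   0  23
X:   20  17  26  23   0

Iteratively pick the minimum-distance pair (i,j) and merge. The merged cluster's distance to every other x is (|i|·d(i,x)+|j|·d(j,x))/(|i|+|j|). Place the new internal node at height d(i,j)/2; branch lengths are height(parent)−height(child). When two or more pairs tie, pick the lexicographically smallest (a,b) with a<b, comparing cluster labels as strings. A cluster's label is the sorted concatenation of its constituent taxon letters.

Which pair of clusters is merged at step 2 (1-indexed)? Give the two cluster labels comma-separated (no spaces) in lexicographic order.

BO,J

step 1: merge (B,O) at d=3; branch lengths B→3/2, O→3/2; new cluster BO
  updated: d(BO,J)=15/2, d(BO,M)=28, d(BO,X)=43/2
step 2: merge (BO,J) at d=15/2; branch lengths BO→9/4, J→15/4; new cluster BJO
  updated: d(BJO,M)=27, d(BJO,X)=20
step 3: merge (BJO,X) at d=20; branch lengths BJO→25/4, X→10; new cluster BJOX
  updated: d(BJOX,M)=107/4
step 4: merge (BJOX,M) at d=107/4; branch lengths BJOX→27/8, M→107/8; new cluster BJMOX
final tree: ((((B:3/2,O:3/2):9/4,J:15/4):25/4,X:10):27/8,M:107/8)
total length: 42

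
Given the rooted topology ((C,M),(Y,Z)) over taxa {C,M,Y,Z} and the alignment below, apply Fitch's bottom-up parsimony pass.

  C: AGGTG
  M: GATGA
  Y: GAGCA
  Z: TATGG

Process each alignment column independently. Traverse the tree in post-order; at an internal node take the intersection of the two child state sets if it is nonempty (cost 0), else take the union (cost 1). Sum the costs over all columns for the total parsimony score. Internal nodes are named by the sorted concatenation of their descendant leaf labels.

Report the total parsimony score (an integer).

9

CM@0: {A} ∪ {G} = {A,G} (union, +1)
YZ@0: {G} ∪ {T} = {G,T} (union, +1)
CMYZ@0: {A,G} ∩ {G,T} = {G} (intersection, +0)
CM@1: {G} ∪ {A} = {A,G} (union, +1)
YZ@1: {A} ∩ {A} = {A} (intersection, +0)
CMYZ@1: {A,G} ∩ {A} = {A} (intersection, +0)
CM@2: {G} ∪ {T} = {G,T} (union, +1)
YZ@2: {G} ∪ {T} = {G,T} (union, +1)
CMYZ@2: {G,T} ∩ {G,T} = {G,T} (intersection, +0)
CM@3: {T} ∪ {G} = {G,T} (union, +1)
YZ@3: {C} ∪ {G} = {C,G} (union, +1)
CMYZ@3: {G,T} ∩ {C,G} = {G} (intersection, +0)
CM@4: {G} ∪ {A} = {A,G} (union, +1)
YZ@4: {A} ∪ {G} = {A,G} (union, +1)
CMYZ@4: {A,G} ∩ {A,G} = {A,G} (intersection, +0)
per-site changes: [2, 1, 2, 2, 2]; total = 9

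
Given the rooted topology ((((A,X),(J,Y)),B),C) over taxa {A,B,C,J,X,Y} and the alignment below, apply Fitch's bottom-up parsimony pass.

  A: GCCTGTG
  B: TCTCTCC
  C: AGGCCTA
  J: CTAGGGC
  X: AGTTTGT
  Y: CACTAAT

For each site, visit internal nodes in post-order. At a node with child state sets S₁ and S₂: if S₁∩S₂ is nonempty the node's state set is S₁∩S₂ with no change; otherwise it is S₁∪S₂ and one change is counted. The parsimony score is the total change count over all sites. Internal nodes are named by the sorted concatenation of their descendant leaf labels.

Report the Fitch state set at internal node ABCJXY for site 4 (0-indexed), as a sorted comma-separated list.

[col 0] AX: children A:{G}, X:{A} ∪→ {A,G}; cost 1
[col 0] JY: children J:{C}, Y:{C} ∩→ {C}; cost 0
[col 0] AJXY: children AX:{A,G}, JY:{C} ∪→ {A,C,G}; cost 1
[col 0] ABJXY: children AJXY:{A,C,G}, B:{T} ∪→ {A,C,G,T}; cost 1
[col 0] ABCJXY: children ABJXY:{A,C,G,T}, C:{A} ∩→ {A}; cost 0
[col 1] AX: children A:{C}, X:{G} ∪→ {C,G}; cost 1
[col 1] JY: children J:{T}, Y:{A} ∪→ {A,T}; cost 1
[col 1] AJXY: children AX:{C,G}, JY:{A,T} ∪→ {A,C,G,T}; cost 1
[col 1] ABJXY: children AJXY:{A,C,G,T}, B:{C} ∩→ {C}; cost 0
[col 1] ABCJXY: children ABJXY:{C}, C:{G} ∪→ {C,G}; cost 1
[col 2] AX: children A:{C}, X:{T} ∪→ {C,T}; cost 1
[col 2] JY: children J:{A}, Y:{C} ∪→ {A,C}; cost 1
[col 2] AJXY: children AX:{C,T}, JY:{A,C} ∩→ {C}; cost 0
[col 2] ABJXY: children AJXY:{C}, B:{T} ∪→ {C,T}; cost 1
[col 2] ABCJXY: children ABJXY:{C,T}, C:{G} ∪→ {C,G,T}; cost 1
[col 3] AX: children A:{T}, X:{T} ∩→ {T}; cost 0
[col 3] JY: children J:{G}, Y:{T} ∪→ {G,T}; cost 1
[col 3] AJXY: children AX:{T}, JY:{G,T} ∩→ {T}; cost 0
[col 3] ABJXY: children AJXY:{T}, B:{C} ∪→ {C,T}; cost 1
[col 3] ABCJXY: children ABJXY:{C,T}, C:{C} ∩→ {C}; cost 0
[col 4] AX: children A:{G}, X:{T} ∪→ {G,T}; cost 1
[col 4] JY: children J:{G}, Y:{A} ∪→ {A,G}; cost 1
[col 4] AJXY: children AX:{G,T}, JY:{A,G} ∩→ {G}; cost 0
[col 4] ABJXY: children AJXY:{G}, B:{T} ∪→ {G,T}; cost 1
[col 4] ABCJXY: children ABJXY:{G,T}, C:{C} ∪→ {C,G,T}; cost 1
[col 5] AX: children A:{T}, X:{G} ∪→ {G,T}; cost 1
[col 5] JY: children J:{G}, Y:{A} ∪→ {A,G}; cost 1
[col 5] AJXY: children AX:{G,T}, JY:{A,G} ∩→ {G}; cost 0
[col 5] ABJXY: children AJXY:{G}, B:{C} ∪→ {C,G}; cost 1
[col 5] ABCJXY: children ABJXY:{C,G}, C:{T} ∪→ {C,G,T}; cost 1
[col 6] AX: children A:{G}, X:{T} ∪→ {G,T}; cost 1
[col 6] JY: children J:{C}, Y:{T} ∪→ {C,T}; cost 1
[col 6] AJXY: children AX:{G,T}, JY:{C,T} ∩→ {T}; cost 0
[col 6] ABJXY: children AJXY:{T}, B:{C} ∪→ {C,T}; cost 1
[col 6] ABCJXY: children ABJXY:{C,T}, C:{A} ∪→ {A,C,T}; cost 1
per-site changes: [3, 4, 4, 2, 4, 4, 4]; total = 25

C,G,T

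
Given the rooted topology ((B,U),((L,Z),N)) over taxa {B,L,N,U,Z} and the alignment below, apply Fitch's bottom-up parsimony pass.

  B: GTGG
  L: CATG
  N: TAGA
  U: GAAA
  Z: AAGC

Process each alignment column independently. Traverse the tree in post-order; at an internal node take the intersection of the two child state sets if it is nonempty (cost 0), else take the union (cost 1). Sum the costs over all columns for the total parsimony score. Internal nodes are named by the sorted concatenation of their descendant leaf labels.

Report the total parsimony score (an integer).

site 0, node BU: B={G} ∩ U={G} → {G} (+0)
site 0, node LZ: L={C} ∪ Z={A} → {A,C} (+1)
site 0, node LNZ: LZ={A,C} ∪ N={T} → {A,C,T} (+1)
site 0, node BLNUZ: BU={G} ∪ LNZ={A,C,T} → {A,C,G,T} (+1)
site 1, node BU: B={T} ∪ U={A} → {A,T} (+1)
site 1, node LZ: L={A} ∩ Z={A} → {A} (+0)
site 1, node LNZ: LZ={A} ∩ N={A} → {A} (+0)
site 1, node BLNUZ: BU={A,T} ∩ LNZ={A} → {A} (+0)
site 2, node BU: B={G} ∪ U={A} → {A,G} (+1)
site 2, node LZ: L={T} ∪ Z={G} → {G,T} (+1)
site 2, node LNZ: LZ={G,T} ∩ N={G} → {G} (+0)
site 2, node BLNUZ: BU={A,G} ∩ LNZ={G} → {G} (+0)
site 3, node BU: B={G} ∪ U={A} → {A,G} (+1)
site 3, node LZ: L={G} ∪ Z={C} → {C,G} (+1)
site 3, node LNZ: LZ={C,G} ∪ N={A} → {A,C,G} (+1)
site 3, node BLNUZ: BU={A,G} ∩ LNZ={A,C,G} → {A,G} (+0)
per-site changes: [3, 1, 2, 3]; total = 9

9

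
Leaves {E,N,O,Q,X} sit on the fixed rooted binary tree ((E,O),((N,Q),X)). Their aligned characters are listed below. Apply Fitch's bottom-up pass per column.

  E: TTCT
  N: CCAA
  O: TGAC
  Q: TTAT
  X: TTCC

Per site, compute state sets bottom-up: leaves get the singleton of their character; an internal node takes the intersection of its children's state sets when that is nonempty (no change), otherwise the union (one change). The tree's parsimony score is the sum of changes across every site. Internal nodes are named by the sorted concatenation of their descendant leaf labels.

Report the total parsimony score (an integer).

8

site 0, node EO: E={T} ∩ O={T} → {T} (+0)
site 0, node NQ: N={C} ∪ Q={T} → {C,T} (+1)
site 0, node NQX: NQ={C,T} ∩ X={T} → {T} (+0)
site 0, node ENOQX: EO={T} ∩ NQX={T} → {T} (+0)
site 1, node EO: E={T} ∪ O={G} → {G,T} (+1)
site 1, node NQ: N={C} ∪ Q={T} → {C,T} (+1)
site 1, node NQX: NQ={C,T} ∩ X={T} → {T} (+0)
site 1, node ENOQX: EO={G,T} ∩ NQX={T} → {T} (+0)
site 2, node EO: E={C} ∪ O={A} → {A,C} (+1)
site 2, node NQ: N={A} ∩ Q={A} → {A} (+0)
site 2, node NQX: NQ={A} ∪ X={C} → {A,C} (+1)
site 2, node ENOQX: EO={A,C} ∩ NQX={A,C} → {A,C} (+0)
site 3, node EO: E={T} ∪ O={C} → {C,T} (+1)
site 3, node NQ: N={A} ∪ Q={T} → {A,T} (+1)
site 3, node NQX: NQ={A,T} ∪ X={C} → {A,C,T} (+1)
site 3, node ENOQX: EO={C,T} ∩ NQX={A,C,T} → {C,T} (+0)
per-site changes: [1, 2, 2, 3]; total = 8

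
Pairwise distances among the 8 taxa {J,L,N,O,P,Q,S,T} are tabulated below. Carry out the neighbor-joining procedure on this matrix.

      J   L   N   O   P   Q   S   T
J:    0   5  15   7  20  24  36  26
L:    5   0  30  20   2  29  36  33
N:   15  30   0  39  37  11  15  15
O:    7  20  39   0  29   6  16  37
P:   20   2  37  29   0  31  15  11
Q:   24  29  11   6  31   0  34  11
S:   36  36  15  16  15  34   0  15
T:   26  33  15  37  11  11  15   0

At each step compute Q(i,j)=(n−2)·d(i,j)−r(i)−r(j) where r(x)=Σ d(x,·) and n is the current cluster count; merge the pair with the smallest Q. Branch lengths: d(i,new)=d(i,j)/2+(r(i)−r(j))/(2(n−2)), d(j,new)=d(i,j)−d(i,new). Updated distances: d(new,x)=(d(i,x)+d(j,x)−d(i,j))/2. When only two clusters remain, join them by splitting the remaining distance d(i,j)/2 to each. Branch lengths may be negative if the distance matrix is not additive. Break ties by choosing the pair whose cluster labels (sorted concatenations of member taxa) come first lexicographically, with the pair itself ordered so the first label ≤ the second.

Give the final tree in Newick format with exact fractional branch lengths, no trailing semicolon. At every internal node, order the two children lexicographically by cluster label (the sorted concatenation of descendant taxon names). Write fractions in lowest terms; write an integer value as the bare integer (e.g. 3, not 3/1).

(((((J:137/32,(L:11/6,P:1/6):231/32):253/48,(O:87/20,Q:33/20):329/48):111/16,T:51/8):9/8,N:107/16):133/32,S:133/32)

1. join L+P (d=2, Q=-288) ⇒ LP; edges |L|=11/6, |P|=1/6
  updated: d(J,LP)=23/2, d(LP,N)=65/2, d(LP,O)=47/2, d(LP,Q)=29, d(LP,S)=49/2, d(LP,T)=21
2. join O+Q (d=6, Q=-427/2) ⇒ OQ; edges |O|=87/20, |Q|=33/20
  updated: d(J,OQ)=25/2, d(LP,OQ)=93/4, d(N,OQ)=22, d(OQ,S)=22, d(OQ,T)=21
3. join J+LP (d=23/2, Q=-671/4) ⇒ JLP; edges |J|=137/32, |LP|=231/32
  updated: d(JLP,N)=18, d(JLP,OQ)=97/8, d(JLP,S)=49/2, d(JLP,T)=71/4
4. join JLP+OQ (d=97/8, Q=-905/8) ⇒ JLOPQ; edges |JLP|=253/48, |OQ|=329/48
  updated: d(JLOPQ,N)=223/16, d(JLOPQ,S)=275/16, d(JLOPQ,T)=213/16
5. join JLOPQ+T (d=213/16, Q=-489/8) ⇒ JLOPQT; edges |JLOPQ|=111/16, |T|=51/8
  updated: d(JLOPQT,N)=125/16, d(JLOPQT,S)=151/16
6. join JLOPQT+N (d=125/16, Q=-129/4) ⇒ JLNOPQT; edges |JLOPQT|=9/8, |N|=107/16
  updated: d(JLNOPQT,S)=133/16
7. join JLNOPQT+S (d=133/16) ⇒ JLNOPQST; edges |JLNOPQT|=133/32, |S|=133/32
final tree: (((((J:137/32,(L:11/6,P:1/6):231/32):253/48,(O:87/20,Q:33/20):329/48):111/16,T:51/8):9/8,N:107/16):133/32,S:133/32)
total length: 977/16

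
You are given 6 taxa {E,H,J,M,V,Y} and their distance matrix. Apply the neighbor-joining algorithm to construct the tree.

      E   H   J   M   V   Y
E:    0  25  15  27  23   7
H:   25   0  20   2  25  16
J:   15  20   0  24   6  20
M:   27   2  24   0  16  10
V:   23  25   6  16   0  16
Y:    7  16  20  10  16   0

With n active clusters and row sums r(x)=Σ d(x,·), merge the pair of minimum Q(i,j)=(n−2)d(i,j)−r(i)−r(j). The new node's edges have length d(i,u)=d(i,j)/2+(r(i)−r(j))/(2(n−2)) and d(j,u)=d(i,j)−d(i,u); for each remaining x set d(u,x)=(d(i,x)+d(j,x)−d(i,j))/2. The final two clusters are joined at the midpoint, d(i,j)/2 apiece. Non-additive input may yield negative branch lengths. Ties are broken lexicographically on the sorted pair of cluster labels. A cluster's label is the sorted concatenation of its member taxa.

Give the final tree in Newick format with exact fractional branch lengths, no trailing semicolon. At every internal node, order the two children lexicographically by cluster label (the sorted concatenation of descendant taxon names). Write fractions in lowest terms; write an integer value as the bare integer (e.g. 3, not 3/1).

iteration 1: select H,M (d=2, Q=-159); attach at lengths (17/8, -1/8); label the merged cluster HM
  updated: d(E,HM)=25, d(HM,J)=21, d(HM,V)=39/2, d(HM,Y)=12
iteration 2: select J,V (d=6, Q=-217/2); attach at lengths (31/12, 41/12); label the merged cluster JV
  updated: d(E,JV)=16, d(HM,JV)=69/4, d(JV,Y)=15
iteration 3: select E,Y (d=7, Q=-68); attach at lengths (7, 0); label the merged cluster EY
  updated: d(EY,HM)=15, d(EY,JV)=12
iteration 4: select EY,HM (d=15, Q=-177/4); attach at lengths (39/8, 81/8); label the merged cluster EHMY
  updated: d(EHMY,JV)=57/8
iteration 5: select EHMY,JV (d=57/8); attach at lengths (57/16, 57/16); label the merged cluster EHJMVY
final tree: (((E:7,Y:0):39/8,(H:17/8,M:-1/8):81/8):57/16,(J:31/12,V:41/12):57/16)
total length: 297/8

(((E:7,Y:0):39/8,(H:17/8,M:-1/8):81/8):57/16,(J:31/12,V:41/12):57/16)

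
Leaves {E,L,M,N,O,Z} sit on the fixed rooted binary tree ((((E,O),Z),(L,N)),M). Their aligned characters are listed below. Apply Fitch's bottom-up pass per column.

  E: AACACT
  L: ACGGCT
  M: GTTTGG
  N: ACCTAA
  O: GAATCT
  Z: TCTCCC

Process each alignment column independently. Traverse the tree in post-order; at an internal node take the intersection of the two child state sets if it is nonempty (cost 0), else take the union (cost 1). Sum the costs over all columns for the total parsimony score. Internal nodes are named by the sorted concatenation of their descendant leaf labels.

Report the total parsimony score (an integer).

17

[col 0] EO: children E:{A}, O:{G} ∪→ {A,G}; cost 1
[col 0] EOZ: children EO:{A,G}, Z:{T} ∪→ {A,G,T}; cost 1
[col 0] LN: children L:{A}, N:{A} ∩→ {A}; cost 0
[col 0] ELNOZ: children EOZ:{A,G,T}, LN:{A} ∩→ {A}; cost 0
[col 0] ELMNOZ: children ELNOZ:{A}, M:{G} ∪→ {A,G}; cost 1
[col 1] EO: children E:{A}, O:{A} ∩→ {A}; cost 0
[col 1] EOZ: children EO:{A}, Z:{C} ∪→ {A,C}; cost 1
[col 1] LN: children L:{C}, N:{C} ∩→ {C}; cost 0
[col 1] ELNOZ: children EOZ:{A,C}, LN:{C} ∩→ {C}; cost 0
[col 1] ELMNOZ: children ELNOZ:{C}, M:{T} ∪→ {C,T}; cost 1
[col 2] EO: children E:{C}, O:{A} ∪→ {A,C}; cost 1
[col 2] EOZ: children EO:{A,C}, Z:{T} ∪→ {A,C,T}; cost 1
[col 2] LN: children L:{G}, N:{C} ∪→ {C,G}; cost 1
[col 2] ELNOZ: children EOZ:{A,C,T}, LN:{C,G} ∩→ {C}; cost 0
[col 2] ELMNOZ: children ELNOZ:{C}, M:{T} ∪→ {C,T}; cost 1
[col 3] EO: children E:{A}, O:{T} ∪→ {A,T}; cost 1
[col 3] EOZ: children EO:{A,T}, Z:{C} ∪→ {A,C,T}; cost 1
[col 3] LN: children L:{G}, N:{T} ∪→ {G,T}; cost 1
[col 3] ELNOZ: children EOZ:{A,C,T}, LN:{G,T} ∩→ {T}; cost 0
[col 3] ELMNOZ: children ELNOZ:{T}, M:{T} ∩→ {T}; cost 0
[col 4] EO: children E:{C}, O:{C} ∩→ {C}; cost 0
[col 4] EOZ: children EO:{C}, Z:{C} ∩→ {C}; cost 0
[col 4] LN: children L:{C}, N:{A} ∪→ {A,C}; cost 1
[col 4] ELNOZ: children EOZ:{C}, LN:{A,C} ∩→ {C}; cost 0
[col 4] ELMNOZ: children ELNOZ:{C}, M:{G} ∪→ {C,G}; cost 1
[col 5] EO: children E:{T}, O:{T} ∩→ {T}; cost 0
[col 5] EOZ: children EO:{T}, Z:{C} ∪→ {C,T}; cost 1
[col 5] LN: children L:{T}, N:{A} ∪→ {A,T}; cost 1
[col 5] ELNOZ: children EOZ:{C,T}, LN:{A,T} ∩→ {T}; cost 0
[col 5] ELMNOZ: children ELNOZ:{T}, M:{G} ∪→ {G,T}; cost 1
per-site changes: [3, 2, 4, 3, 2, 3]; total = 17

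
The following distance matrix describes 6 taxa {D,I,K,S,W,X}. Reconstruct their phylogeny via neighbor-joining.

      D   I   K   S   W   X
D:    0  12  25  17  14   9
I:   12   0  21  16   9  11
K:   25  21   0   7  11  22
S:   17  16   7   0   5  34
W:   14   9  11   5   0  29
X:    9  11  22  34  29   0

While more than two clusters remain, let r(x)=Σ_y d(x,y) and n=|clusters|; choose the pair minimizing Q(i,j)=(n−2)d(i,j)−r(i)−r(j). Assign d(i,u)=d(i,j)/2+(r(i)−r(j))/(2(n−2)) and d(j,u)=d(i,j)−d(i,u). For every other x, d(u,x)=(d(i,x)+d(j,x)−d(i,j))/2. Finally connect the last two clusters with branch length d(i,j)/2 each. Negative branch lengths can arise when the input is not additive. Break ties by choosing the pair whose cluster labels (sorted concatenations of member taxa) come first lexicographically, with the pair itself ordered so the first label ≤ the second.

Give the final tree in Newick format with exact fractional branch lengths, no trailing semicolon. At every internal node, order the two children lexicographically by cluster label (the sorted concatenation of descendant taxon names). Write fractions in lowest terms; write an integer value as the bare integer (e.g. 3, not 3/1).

(((((D:1,X:8):16/3,I:5/3):69/8,W:7/8):29/8,K:43/8):13/16,S:13/16)

1. join D+X (d=9, Q=-146) ⇒ DX; edges |D|=1, |X|=8
  updated: d(DX,I)=7, d(DX,K)=19, d(DX,S)=21, d(DX,W)=17
2. join DX+I (d=7, Q=-96) ⇒ DIX; edges |DX|=16/3, |I|=5/3
  updated: d(DIX,K)=33/2, d(DIX,S)=15, d(DIX,W)=19/2
3. join DIX+W (d=19/2, Q=-95/2) ⇒ DIWX; edges |DIX|=69/8, |W|=7/8
  updated: d(DIWX,K)=9, d(DIWX,S)=21/4
4. join DIWX+K (d=9, Q=-85/4) ⇒ DIKWX; edges |DIWX|=29/8, |K|=43/8
  updated: d(DIKWX,S)=13/8
5. join DIKWX+S (d=13/8) ⇒ DIKSWX; edges |DIKWX|=13/16, |S|=13/16
final tree: (((((D:1,X:8):16/3,I:5/3):69/8,W:7/8):29/8,K:43/8):13/16,S:13/16)
total length: 289/8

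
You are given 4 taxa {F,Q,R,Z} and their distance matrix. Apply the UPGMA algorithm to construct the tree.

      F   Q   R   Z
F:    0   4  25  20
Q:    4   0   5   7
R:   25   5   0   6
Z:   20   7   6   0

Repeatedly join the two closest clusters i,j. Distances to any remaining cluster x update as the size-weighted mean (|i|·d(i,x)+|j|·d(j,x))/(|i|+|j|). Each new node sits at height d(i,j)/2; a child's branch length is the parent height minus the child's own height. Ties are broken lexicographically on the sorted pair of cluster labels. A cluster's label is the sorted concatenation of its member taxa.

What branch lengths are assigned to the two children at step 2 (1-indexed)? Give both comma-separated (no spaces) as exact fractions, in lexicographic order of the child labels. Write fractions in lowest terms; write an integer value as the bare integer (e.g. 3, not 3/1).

step 1: merge (F,Q) at d=4; branch lengths F→2, Q→2; new cluster FQ
  updated: d(FQ,R)=15, d(FQ,Z)=27/2
step 2: merge (R,Z) at d=6; branch lengths R→3, Z→3; new cluster RZ
  updated: d(FQ,RZ)=57/4
step 3: merge (FQ,RZ) at d=57/4; branch lengths FQ→41/8, RZ→33/8; new cluster FQRZ
final tree: ((F:2,Q:2):41/8,(R:3,Z:3):33/8)
total length: 77/4

3,3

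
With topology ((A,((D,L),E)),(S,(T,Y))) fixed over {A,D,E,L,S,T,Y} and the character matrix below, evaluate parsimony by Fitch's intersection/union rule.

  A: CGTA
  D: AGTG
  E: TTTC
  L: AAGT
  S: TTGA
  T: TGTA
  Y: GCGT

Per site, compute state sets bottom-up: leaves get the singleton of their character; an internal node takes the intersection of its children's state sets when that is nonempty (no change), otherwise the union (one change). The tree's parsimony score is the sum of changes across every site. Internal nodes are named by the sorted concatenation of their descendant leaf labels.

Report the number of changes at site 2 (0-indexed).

3

DL@0: {A} ∩ {A} = {A} (intersection, +0)
DEL@0: {A} ∪ {T} = {A,T} (union, +1)
ADEL@0: {C} ∪ {A,T} = {A,C,T} (union, +1)
TY@0: {T} ∪ {G} = {G,T} (union, +1)
STY@0: {T} ∩ {G,T} = {T} (intersection, +0)
ADELSTY@0: {A,C,T} ∩ {T} = {T} (intersection, +0)
DL@1: {G} ∪ {A} = {A,G} (union, +1)
DEL@1: {A,G} ∪ {T} = {A,G,T} (union, +1)
ADEL@1: {G} ∩ {A,G,T} = {G} (intersection, +0)
TY@1: {G} ∪ {C} = {C,G} (union, +1)
STY@1: {T} ∪ {C,G} = {C,G,T} (union, +1)
ADELSTY@1: {G} ∩ {C,G,T} = {G} (intersection, +0)
DL@2: {T} ∪ {G} = {G,T} (union, +1)
DEL@2: {G,T} ∩ {T} = {T} (intersection, +0)
ADEL@2: {T} ∩ {T} = {T} (intersection, +0)
TY@2: {T} ∪ {G} = {G,T} (union, +1)
STY@2: {G} ∩ {G,T} = {G} (intersection, +0)
ADELSTY@2: {T} ∪ {G} = {G,T} (union, +1)
DL@3: {G} ∪ {T} = {G,T} (union, +1)
DEL@3: {G,T} ∪ {C} = {C,G,T} (union, +1)
ADEL@3: {A} ∪ {C,G,T} = {A,C,G,T} (union, +1)
TY@3: {A} ∪ {T} = {A,T} (union, +1)
STY@3: {A} ∩ {A,T} = {A} (intersection, +0)
ADELSTY@3: {A,C,G,T} ∩ {A} = {A} (intersection, +0)
per-site changes: [3, 4, 3, 4]; total = 14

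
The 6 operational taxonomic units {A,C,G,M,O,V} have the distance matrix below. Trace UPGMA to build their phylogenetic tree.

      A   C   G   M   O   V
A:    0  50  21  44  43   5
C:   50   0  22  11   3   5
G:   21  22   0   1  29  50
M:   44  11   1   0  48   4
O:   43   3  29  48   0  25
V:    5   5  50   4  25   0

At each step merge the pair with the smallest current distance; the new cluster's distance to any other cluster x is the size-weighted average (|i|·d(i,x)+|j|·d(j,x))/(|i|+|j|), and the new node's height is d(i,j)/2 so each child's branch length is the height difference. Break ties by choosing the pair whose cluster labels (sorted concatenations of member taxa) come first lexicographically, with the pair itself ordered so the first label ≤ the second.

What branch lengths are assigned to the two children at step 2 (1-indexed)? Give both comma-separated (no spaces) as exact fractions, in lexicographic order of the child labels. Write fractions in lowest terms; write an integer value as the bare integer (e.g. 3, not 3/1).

3/2,3/2

iteration 1: select G,M (d=1); attach at lengths (1/2, 1/2); label the merged cluster GM
  updated: d(A,GM)=65/2, d(C,GM)=33/2, d(GM,O)=77/2, d(GM,V)=27
iteration 2: select C,O (d=3); attach at lengths (3/2, 3/2); label the merged cluster CO
  updated: d(A,CO)=93/2, d(CO,GM)=55/2, d(CO,V)=15
iteration 3: select A,V (d=5); attach at lengths (5/2, 5/2); label the merged cluster AV
  updated: d(AV,CO)=123/4, d(AV,GM)=119/4
iteration 4: select CO,GM (d=55/2); attach at lengths (49/4, 53/4); label the merged cluster CGMO
  updated: d(AV,CGMO)=121/4
iteration 5: select AV,CGMO (d=121/4); attach at lengths (101/8, 11/8); label the merged cluster ACGMOV
final tree: ((A:5/2,V:5/2):101/8,((C:3/2,O:3/2):49/4,(G:1/2,M:1/2):53/4):11/8)
total length: 97/2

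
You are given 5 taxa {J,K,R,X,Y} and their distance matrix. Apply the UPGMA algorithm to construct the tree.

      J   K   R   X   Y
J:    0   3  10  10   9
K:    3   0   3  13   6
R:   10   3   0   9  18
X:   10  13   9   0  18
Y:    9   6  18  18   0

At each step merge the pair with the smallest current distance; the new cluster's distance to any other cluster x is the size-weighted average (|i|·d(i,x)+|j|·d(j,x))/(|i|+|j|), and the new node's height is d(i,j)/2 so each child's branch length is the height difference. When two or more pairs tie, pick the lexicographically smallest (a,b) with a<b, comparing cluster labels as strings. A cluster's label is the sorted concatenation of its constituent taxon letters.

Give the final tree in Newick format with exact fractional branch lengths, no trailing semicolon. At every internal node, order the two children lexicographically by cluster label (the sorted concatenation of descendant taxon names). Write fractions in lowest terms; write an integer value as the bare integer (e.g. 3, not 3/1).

1. join J+K (d=3) ⇒ JK; edges |J|=3/2, |K|=3/2
  updated: d(JK,R)=13/2, d(JK,X)=23/2, d(JK,Y)=15/2
2. join JK+R (d=13/2) ⇒ JKR; edges |JK|=7/4, |R|=13/4
  updated: d(JKR,X)=32/3, d(JKR,Y)=11
3. join JKR+X (d=32/3) ⇒ JKRX; edges |JKR|=25/12, |X|=16/3
  updated: d(JKRX,Y)=51/4
4. join JKRX+Y (d=51/4) ⇒ JKRXY; edges |JKRX|=25/24, |Y|=51/8
final tree: ((((J:3/2,K:3/2):7/4,R:13/4):25/12,X:16/3):25/24,Y:51/8)
total length: 137/6

((((J:3/2,K:3/2):7/4,R:13/4):25/12,X:16/3):25/24,Y:51/8)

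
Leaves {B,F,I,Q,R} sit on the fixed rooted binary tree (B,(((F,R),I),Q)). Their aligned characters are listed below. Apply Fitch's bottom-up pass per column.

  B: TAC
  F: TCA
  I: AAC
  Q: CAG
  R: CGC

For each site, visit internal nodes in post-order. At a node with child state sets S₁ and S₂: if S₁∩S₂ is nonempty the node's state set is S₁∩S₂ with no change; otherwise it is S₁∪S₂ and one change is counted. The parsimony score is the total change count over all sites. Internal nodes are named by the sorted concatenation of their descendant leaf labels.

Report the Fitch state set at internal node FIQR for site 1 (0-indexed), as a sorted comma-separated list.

FR@0: {T} ∪ {C} = {C,T} (union, +1)
FIR@0: {C,T} ∪ {A} = {A,C,T} (union, +1)
FIQR@0: {A,C,T} ∩ {C} = {C} (intersection, +0)
BFIQR@0: {T} ∪ {C} = {C,T} (union, +1)
FR@1: {C} ∪ {G} = {C,G} (union, +1)
FIR@1: {C,G} ∪ {A} = {A,C,G} (union, +1)
FIQR@1: {A,C,G} ∩ {A} = {A} (intersection, +0)
BFIQR@1: {A} ∩ {A} = {A} (intersection, +0)
FR@2: {A} ∪ {C} = {A,C} (union, +1)
FIR@2: {A,C} ∩ {C} = {C} (intersection, +0)
FIQR@2: {C} ∪ {G} = {C,G} (union, +1)
BFIQR@2: {C} ∩ {C,G} = {C} (intersection, +0)
per-site changes: [3, 2, 2]; total = 7

A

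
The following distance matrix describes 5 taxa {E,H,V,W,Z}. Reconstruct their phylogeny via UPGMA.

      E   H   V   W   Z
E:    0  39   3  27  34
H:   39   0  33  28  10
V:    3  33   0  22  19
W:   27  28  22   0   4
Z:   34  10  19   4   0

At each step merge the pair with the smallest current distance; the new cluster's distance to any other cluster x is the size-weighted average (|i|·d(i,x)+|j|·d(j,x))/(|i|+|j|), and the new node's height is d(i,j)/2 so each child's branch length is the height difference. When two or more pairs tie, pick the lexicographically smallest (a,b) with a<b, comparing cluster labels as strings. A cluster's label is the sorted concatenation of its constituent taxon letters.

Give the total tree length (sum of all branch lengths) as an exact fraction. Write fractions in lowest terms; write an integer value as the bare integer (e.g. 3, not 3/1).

42

iteration 1: select E,V (d=3); attach at lengths (3/2, 3/2); label the merged cluster EV
  updated: d(EV,H)=36, d(EV,W)=49/2, d(EV,Z)=53/2
iteration 2: select W,Z (d=4); attach at lengths (2, 2); label the merged cluster WZ
  updated: d(EV,WZ)=51/2, d(H,WZ)=19
iteration 3: select H,WZ (d=19); attach at lengths (19/2, 15/2); label the merged cluster HWZ
  updated: d(EV,HWZ)=29
iteration 4: select EV,HWZ (d=29); attach at lengths (13, 5); label the merged cluster EHVWZ
final tree: ((E:3/2,V:3/2):13,(H:19/2,(W:2,Z:2):15/2):5)
total length: 42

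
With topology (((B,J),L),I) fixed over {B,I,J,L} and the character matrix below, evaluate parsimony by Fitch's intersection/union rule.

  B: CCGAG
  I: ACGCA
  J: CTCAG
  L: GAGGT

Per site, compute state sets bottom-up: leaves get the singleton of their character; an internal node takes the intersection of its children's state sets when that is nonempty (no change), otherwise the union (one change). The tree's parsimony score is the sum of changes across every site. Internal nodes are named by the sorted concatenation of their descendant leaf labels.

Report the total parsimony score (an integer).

9

BJ@0: {C} ∩ {C} = {C} (intersection, +0)
BJL@0: {C} ∪ {G} = {C,G} (union, +1)
BIJL@0: {C,G} ∪ {A} = {A,C,G} (union, +1)
BJ@1: {C} ∪ {T} = {C,T} (union, +1)
BJL@1: {C,T} ∪ {A} = {A,C,T} (union, +1)
BIJL@1: {A,C,T} ∩ {C} = {C} (intersection, +0)
BJ@2: {G} ∪ {C} = {C,G} (union, +1)
BJL@2: {C,G} ∩ {G} = {G} (intersection, +0)
BIJL@2: {G} ∩ {G} = {G} (intersection, +0)
BJ@3: {A} ∩ {A} = {A} (intersection, +0)
BJL@3: {A} ∪ {G} = {A,G} (union, +1)
BIJL@3: {A,G} ∪ {C} = {A,C,G} (union, +1)
BJ@4: {G} ∩ {G} = {G} (intersection, +0)
BJL@4: {G} ∪ {T} = {G,T} (union, +1)
BIJL@4: {G,T} ∪ {A} = {A,G,T} (union, +1)
per-site changes: [2, 2, 1, 2, 2]; total = 9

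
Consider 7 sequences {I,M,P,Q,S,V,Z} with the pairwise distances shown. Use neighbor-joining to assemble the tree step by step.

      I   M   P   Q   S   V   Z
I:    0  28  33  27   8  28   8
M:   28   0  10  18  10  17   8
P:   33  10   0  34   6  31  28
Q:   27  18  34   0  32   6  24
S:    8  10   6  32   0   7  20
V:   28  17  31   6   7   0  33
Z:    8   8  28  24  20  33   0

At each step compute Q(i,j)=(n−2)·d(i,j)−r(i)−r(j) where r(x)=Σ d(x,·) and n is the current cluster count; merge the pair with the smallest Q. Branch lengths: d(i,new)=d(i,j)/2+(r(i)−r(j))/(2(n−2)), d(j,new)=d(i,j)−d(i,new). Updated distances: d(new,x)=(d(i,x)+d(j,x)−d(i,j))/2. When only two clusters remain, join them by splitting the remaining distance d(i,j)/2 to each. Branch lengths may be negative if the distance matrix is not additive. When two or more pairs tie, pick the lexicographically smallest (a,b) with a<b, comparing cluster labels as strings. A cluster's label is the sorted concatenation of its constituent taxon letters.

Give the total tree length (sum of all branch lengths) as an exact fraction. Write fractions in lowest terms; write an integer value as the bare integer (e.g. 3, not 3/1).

799/16

step 1: merge (Q,V) at d=6, Q=-233; branch lengths Q→49/10, V→11/10; new cluster QV
  updated: d(I,QV)=49/2, d(M,QV)=29/2, d(P,QV)=59/2, d(QV,S)=33/2, d(QV,Z)=51/2
step 2: merge (I,Z) at d=8, Q=-159; branch lengths I→11/2, Z→5/2; new cluster IZ
  updated: d(IZ,M)=14, d(IZ,P)=53/2, d(IZ,QV)=21, d(IZ,S)=10
step 3: merge (P,S) at d=6, Q=-193/2; branch lengths P→95/12, S→-23/12; new cluster PS
  updated: d(IZ,PS)=61/4, d(M,PS)=7, d(PS,QV)=20
step 4: merge (IZ,QV) at d=21, Q=-255/4; branch lengths IZ→147/16, QV→189/16; new cluster IQVZ
  updated: d(IQVZ,M)=15/4, d(IQVZ,PS)=57/8
step 5: merge (IQVZ,M) at d=15/4, Q=-143/8; branch lengths IQVZ→31/16, M→29/16; new cluster IMQVZ
  updated: d(IMQVZ,PS)=83/16
step 6: merge (IMQVZ,PS) at d=83/16; branch lengths IMQVZ→83/32, PS→83/32; new cluster IMPQSVZ
final tree: ((((I:11/2,Z:5/2):147/16,(Q:49/10,V:11/10):189/16):31/16,M:29/16):83/32,(P:95/12,S:-23/12):83/32)
total length: 799/16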